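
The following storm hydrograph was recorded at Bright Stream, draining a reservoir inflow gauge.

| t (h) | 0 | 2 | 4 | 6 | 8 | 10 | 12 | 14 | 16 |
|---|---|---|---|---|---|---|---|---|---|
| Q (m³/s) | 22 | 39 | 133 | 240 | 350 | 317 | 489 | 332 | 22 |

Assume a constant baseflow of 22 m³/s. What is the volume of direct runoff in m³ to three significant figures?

V ≈ 1.26 × 10^7 m³

Direct-runoff ordinates (Q − Q_b): 0.0, 17.0, 111.0, 218.0, 328.0, 295.0, 467.0, 310.0, 0.0 m³/s.
ΣQ_DR = 1746 m³/s.
With Δt = 2 h = 7200 s, V = ΣQ_DR · Δt = 1746 × 7200 = 1.26 × 10^7 m³.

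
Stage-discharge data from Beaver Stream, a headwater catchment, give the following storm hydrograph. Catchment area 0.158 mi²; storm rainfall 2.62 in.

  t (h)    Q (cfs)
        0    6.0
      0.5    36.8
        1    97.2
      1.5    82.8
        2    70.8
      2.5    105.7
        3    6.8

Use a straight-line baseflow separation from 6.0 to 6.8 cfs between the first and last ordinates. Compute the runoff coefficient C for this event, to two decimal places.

C ≈ 0.68

ΣQ_DR = 361.3 cfs; V = ΣQ_DR·Δt = 6.503 × 10^5 ft³.
Runoff depth d = V / A = 1.772 in.
C = d / P = 1.772 / 2.62 = 0.68.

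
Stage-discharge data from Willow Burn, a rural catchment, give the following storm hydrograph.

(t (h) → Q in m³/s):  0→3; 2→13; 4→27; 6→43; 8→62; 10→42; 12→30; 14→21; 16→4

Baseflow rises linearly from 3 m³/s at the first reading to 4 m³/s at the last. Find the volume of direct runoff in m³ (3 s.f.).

Direct-runoff ordinates (Q − Q_b): 0.00, 9.88, 23.75, 39.62, 58.50, 38.38, 26.25, 17.12, 0.00 m³/s.
ΣQ_DR = 213.5 m³/s.
With Δt = 2 h = 7200 s, V = ΣQ_DR · Δt = 213.5 × 7200 = 1.54 × 10^6 m³.

V ≈ 1.54 × 10^6 m³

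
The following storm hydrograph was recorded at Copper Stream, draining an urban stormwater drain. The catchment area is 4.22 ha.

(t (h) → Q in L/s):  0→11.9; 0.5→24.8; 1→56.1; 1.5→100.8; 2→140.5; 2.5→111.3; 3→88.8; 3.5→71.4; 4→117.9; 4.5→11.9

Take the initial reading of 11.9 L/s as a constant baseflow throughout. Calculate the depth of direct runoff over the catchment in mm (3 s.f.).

Direct runoff: 0.0, 12.9, 44.2, 88.9, 128.6, 99.4, 76.9, 59.5, 106.0, 0.0 L/s; ΣQ_DR = 616.4 L/s.
V = ΣQ_DR · Δt = 616.4 × 1800 s = 1.110 × 10^6 L.
Over A = 4.22 ha, depth = V / A = 26.3 mm.

d ≈ 26.3 mm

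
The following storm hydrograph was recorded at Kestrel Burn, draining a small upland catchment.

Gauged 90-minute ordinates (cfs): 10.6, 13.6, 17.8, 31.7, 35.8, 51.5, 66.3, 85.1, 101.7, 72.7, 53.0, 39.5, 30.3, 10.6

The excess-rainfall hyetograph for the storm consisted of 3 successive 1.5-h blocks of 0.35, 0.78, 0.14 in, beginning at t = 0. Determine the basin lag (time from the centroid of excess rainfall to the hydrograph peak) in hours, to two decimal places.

Centroid of excess rainfall: t_c = Σ P_i·t̄_i / ΣP_i = 2.0020 h (block centres at 0.75, 2.25, 3.75 h).
Hydrograph peak occurs at t = 12 h, so basin lag t_L = 12 − 2.0020 = 10.00 h.

t_L ≈ 10.00 h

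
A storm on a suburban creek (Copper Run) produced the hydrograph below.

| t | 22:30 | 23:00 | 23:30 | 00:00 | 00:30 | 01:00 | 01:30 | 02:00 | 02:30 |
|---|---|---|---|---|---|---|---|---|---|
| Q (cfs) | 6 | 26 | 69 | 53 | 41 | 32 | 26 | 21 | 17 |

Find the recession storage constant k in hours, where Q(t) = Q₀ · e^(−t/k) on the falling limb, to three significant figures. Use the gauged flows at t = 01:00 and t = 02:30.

k ≈ 2.37 h

On the falling limb, Q drops from 32 to 17 cfs between t = 01:00 and t = 02:30 (Δt = 1.5 h).
k = −Δt / ln(Q₂/Q₁) = −1.5 / ln(17/32) = 2.37 h.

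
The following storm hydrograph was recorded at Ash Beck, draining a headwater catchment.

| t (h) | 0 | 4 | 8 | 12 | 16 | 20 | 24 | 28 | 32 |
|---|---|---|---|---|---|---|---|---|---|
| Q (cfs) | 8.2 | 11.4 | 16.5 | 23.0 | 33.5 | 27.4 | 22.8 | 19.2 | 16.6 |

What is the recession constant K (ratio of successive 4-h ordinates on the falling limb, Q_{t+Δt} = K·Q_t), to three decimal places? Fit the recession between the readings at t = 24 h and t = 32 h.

K ≈ 0.853

Using the recession-limb readings at t = 24 h and t = 32 h: Q falls from 22.8 to 16.6 cfs over 2 intervals.
K = (Q₂/Q₁)^(1/2) = (16.6/22.8)^(1/2) = 0.853.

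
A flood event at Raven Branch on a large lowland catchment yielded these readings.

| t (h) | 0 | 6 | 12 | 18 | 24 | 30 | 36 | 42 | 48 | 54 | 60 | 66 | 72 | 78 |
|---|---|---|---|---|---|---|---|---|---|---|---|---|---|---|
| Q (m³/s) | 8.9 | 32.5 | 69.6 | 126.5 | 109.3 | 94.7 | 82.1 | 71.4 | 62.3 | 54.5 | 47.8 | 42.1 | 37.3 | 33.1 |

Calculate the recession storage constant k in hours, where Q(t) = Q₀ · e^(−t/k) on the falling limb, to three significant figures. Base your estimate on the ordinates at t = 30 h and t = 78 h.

k ≈ 45.7 h

On the falling limb, Q drops from 94.7 to 33.1 m³/s between t = 30 h and t = 78 h (Δt = 48 h).
k = −Δt / ln(Q₂/Q₁) = −48 / ln(33.1/94.7) = 45.7 h.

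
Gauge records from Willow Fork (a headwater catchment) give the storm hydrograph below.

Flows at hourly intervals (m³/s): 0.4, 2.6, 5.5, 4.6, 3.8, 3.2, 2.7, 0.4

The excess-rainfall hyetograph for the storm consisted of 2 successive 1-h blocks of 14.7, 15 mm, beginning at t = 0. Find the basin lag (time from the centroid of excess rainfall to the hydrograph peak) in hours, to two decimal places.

Centroid of excess rainfall: t_c = Σ P_i·t̄_i / ΣP_i = 1.0051 h (block centres at 0.5, 1.5 h).
Hydrograph peak occurs at t = 2 h, so basin lag t_L = 2 − 1.0051 = 0.99 h.

t_L ≈ 0.99 h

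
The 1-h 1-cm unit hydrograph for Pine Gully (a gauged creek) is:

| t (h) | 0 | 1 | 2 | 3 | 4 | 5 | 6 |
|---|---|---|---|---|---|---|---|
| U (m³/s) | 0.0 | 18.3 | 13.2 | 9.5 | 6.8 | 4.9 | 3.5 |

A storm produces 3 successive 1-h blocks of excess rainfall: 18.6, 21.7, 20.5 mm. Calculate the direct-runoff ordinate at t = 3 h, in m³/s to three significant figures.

By discrete convolution, Q_j = Σ (P_i / 10 mm) · U_{j−i}.
At t = 3 h (j=3): Q = (18.6/10)·9.5 + (21.7/10)·13.2 + (20.5/10)·18.3 = 83.8 m³/s.

Q ≈ 83.8 m³/s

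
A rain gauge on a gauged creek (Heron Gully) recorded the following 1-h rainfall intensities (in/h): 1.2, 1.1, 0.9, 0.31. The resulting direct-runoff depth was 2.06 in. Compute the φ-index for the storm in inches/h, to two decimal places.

Only the 3 blocks with intensity above φ contribute runoff: 1.2, 1.1, 0.9 in/h.
Σ(I−φ)·Δt = d  ⇒  (1.2+1.1+0.9 − 3φ)·1 = 2.06
φ = (3.200 − 2.06/1) / 3 = 0.38 in/h.

φ ≈ 0.38 in/h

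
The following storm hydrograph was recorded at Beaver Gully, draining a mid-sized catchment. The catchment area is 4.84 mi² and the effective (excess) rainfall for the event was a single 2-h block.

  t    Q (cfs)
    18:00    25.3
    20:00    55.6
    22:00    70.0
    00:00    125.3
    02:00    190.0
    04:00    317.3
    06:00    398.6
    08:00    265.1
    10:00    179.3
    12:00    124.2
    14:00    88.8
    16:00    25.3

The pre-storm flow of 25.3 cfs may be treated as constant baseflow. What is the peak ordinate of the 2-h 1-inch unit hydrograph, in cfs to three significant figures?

Direct runoff: 0.0, 30.3, 44.7, 100.0, 164.7, 292.0, 373.3, 239.8, 154.0, 98.9, 63.5, 0.0 cfs; ΣQ_DR = 1561 cfs, peak = 373.3 cfs.
Runoff depth d = ΣQ_DR·Δt / A = 1561 × 7200 / (4.84 mi²) = 0.9997 in.
The 1-inch UH is the DRH scaled by (1 in)/d, so U_p = 373.3 × 1/0.9997 = 373 cfs.

U_p ≈ 373 cfs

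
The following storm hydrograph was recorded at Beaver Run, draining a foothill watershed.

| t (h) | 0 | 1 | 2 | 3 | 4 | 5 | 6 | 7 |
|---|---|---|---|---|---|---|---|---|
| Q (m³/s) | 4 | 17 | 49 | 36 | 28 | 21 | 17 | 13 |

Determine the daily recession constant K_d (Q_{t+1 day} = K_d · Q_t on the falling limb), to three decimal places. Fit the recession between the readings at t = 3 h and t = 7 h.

K_d ≈ 0.002

Between t = 3 h and t = 7 h the flow falls from 36 to 13 m³/s over 4×1 h = 4 h.
Per-interval ratio K = (13/36)^(1/4) = 0.7752; K_d = K^(24/1) = 0.002.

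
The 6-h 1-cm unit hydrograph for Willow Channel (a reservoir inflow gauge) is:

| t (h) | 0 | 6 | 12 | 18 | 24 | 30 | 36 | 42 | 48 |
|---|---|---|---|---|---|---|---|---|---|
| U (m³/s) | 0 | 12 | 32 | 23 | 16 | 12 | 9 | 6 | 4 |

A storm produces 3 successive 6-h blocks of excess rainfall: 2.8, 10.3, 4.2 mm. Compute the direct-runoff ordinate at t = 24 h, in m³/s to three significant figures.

Q ≈ 41.6 m³/s

By discrete convolution, Q_j = Σ (P_i / 10 mm) · U_{j−i}.
At t = 24 h (j=4): Q = (2.8/10)·16 + (10.3/10)·23 + (4.2/10)·32 = 41.6 m³/s.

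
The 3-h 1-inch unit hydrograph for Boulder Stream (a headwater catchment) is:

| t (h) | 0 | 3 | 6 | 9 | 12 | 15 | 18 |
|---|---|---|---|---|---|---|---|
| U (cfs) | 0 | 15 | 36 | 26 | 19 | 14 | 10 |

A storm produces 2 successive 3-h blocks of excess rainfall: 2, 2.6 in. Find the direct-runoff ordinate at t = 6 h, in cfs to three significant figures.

Q ≈ 111 cfs

By discrete convolution, Q_j = Σ (P_i / 1 in) · U_{j−i}.
At t = 6 h (j=2): Q = (2/1)·36 + (2.6/1)·15 = 111 cfs.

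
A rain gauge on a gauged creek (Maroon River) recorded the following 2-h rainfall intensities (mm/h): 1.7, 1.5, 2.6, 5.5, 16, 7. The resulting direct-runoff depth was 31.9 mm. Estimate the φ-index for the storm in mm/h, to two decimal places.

Only the 3 blocks with intensity above φ contribute runoff: 5.5, 16, 7 mm/h.
Σ(I−φ)·Δt = d  ⇒  (5.5+16+7 − 3φ)·2 = 31.9
φ = (28.50 − 31.9/2) / 3 = 4.18 mm/h.

φ ≈ 4.18 mm/h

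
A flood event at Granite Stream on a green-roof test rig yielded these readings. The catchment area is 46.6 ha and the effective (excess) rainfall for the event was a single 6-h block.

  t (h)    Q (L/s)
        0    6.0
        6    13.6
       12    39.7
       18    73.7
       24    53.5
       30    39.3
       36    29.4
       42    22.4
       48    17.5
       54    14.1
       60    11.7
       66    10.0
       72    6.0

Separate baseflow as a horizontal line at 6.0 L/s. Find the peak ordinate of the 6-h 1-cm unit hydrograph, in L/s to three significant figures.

Direct runoff: 0.0, 7.6, 33.7, 67.7, 47.5, 33.3, 23.4, 16.4, 11.5, 8.1, 5.7, 4.0, 0.0 L/s; ΣQ_DR = 258.9 L/s, peak = 67.7 L/s.
Runoff depth d = ΣQ_DR·Δt / A = 258.9 × 21600 / (46.6 ha) = 12.00 mm.
The 1-cm UH is the DRH scaled by (10 mm)/d, so U_p = 67.7 × 10/12.00 = 56.4 L/s.

U_p ≈ 56.4 L/s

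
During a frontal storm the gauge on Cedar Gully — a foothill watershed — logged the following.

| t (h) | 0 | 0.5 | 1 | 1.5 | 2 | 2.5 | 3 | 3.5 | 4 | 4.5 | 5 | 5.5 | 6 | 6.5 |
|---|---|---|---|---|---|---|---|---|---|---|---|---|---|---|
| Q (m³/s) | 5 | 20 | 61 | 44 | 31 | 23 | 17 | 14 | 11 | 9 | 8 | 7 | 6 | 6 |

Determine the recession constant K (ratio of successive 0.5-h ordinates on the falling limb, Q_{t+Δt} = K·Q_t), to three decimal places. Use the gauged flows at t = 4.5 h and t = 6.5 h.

Using the recession-limb readings at t = 4.5 h and t = 6.5 h: Q falls from 9 to 6 m³/s over 4 intervals.
K = (Q₂/Q₁)^(1/4) = (6/9)^(1/4) = 0.904.

K ≈ 0.904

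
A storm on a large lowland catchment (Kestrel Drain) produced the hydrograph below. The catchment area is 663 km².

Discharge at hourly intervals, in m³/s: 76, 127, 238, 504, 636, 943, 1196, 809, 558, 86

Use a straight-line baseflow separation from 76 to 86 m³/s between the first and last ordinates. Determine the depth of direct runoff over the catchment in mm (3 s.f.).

Direct runoff: 0.00, 49.89, 159.78, 424.67, 555.56, 861.44, 1113.33, 725.22, 473.11, 0.00 m³/s; ΣQ_DR = 4363 m³/s.
V = ΣQ_DR · Δt = 4363 × 3600 s = 1.571 × 10^7 m³.
Over A = 663 km², depth = V / A = 23.7 mm.

d ≈ 23.7 mm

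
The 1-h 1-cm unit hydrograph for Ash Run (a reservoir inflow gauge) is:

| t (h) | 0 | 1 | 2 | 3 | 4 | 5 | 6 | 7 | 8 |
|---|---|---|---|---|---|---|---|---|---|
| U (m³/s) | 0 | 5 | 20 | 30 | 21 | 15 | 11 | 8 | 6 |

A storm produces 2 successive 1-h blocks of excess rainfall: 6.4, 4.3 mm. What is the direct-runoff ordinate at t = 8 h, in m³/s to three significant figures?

Q ≈ 7.28 m³/s

By discrete convolution, Q_j = Σ (P_i / 10 mm) · U_{j−i}.
At t = 8 h (j=8): Q = (6.4/10)·6 + (4.3/10)·8 = 7.28 m³/s.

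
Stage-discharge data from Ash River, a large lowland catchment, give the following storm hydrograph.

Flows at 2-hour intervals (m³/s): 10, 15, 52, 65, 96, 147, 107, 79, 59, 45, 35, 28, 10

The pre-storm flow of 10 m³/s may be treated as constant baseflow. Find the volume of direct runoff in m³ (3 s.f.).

Direct-runoff ordinates (Q − Q_b): 0.0, 5.0, 42.0, 55.0, 86.0, 137.0, 97.0, 69.0, 49.0, 35.0, 25.0, 18.0, 0.0 m³/s.
ΣQ_DR = 618.0 m³/s.
With Δt = 2 h = 7200 s, V = ΣQ_DR · Δt = 618.0 × 7200 = 4.45 × 10^6 m³.

V ≈ 4.45 × 10^6 m³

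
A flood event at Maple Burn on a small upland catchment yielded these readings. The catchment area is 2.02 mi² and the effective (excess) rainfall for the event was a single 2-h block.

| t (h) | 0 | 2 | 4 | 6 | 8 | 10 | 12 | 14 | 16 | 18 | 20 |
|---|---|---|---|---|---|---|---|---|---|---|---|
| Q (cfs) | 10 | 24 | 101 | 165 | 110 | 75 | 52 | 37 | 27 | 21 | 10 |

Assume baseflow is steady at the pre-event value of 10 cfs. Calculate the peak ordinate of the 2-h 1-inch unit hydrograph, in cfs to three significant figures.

Direct runoff: 0.0, 14.0, 91.0, 155.0, 100.0, 65.0, 42.0, 27.0, 17.0, 11.0, 0.0 cfs; ΣQ_DR = 522.0 cfs, peak = 155.0 cfs.
Runoff depth d = ΣQ_DR·Δt / A = 522.0 × 7200 / (2.02 mi²) = 0.8009 in.
The 1-inch UH is the DRH scaled by (1 in)/d, so U_p = 155.0 × 1/0.8009 = 194 cfs.

U_p ≈ 194 cfs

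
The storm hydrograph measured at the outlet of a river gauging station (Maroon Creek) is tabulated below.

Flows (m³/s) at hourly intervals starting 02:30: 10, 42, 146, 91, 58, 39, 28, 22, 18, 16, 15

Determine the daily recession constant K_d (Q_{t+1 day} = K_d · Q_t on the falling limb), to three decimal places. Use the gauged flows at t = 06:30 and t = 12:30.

Between t = 06:30 and t = 12:30 the flow falls from 58 to 15 m³/s over 6×1 h = 6 h.
Per-interval ratio K = (15/58)^(1/6) = 0.7982; K_d = K^(24/1) = 0.004.

K_d ≈ 0.004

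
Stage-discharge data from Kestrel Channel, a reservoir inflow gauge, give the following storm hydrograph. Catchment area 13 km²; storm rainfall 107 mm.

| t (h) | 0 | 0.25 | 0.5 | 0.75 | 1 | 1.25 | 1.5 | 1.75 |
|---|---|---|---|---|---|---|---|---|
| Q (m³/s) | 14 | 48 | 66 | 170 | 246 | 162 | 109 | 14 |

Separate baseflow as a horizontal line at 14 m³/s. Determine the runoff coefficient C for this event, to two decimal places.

C ≈ 0.46

ΣQ_DR = 717.0 m³/s; V = ΣQ_DR·Δt = 6.453 × 10^5 m³.
Runoff depth d = V / A = 49.64 mm.
C = d / P = 49.64 / 107 = 0.46.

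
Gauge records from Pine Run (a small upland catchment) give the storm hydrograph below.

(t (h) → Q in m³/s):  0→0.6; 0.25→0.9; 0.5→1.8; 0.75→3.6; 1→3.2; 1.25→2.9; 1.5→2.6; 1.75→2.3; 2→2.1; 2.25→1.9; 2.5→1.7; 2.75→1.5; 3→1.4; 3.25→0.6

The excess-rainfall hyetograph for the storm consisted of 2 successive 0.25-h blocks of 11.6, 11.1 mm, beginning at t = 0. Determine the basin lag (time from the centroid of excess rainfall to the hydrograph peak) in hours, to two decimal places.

t_L ≈ 0.50 h

Centroid of excess rainfall: t_c = Σ P_i·t̄_i / ΣP_i = 0.2472 h (block centres at 0.125, 0.375 h).
Hydrograph peak occurs at t = 0.75 h, so basin lag t_L = 0.75 − 0.2472 = 0.50 h.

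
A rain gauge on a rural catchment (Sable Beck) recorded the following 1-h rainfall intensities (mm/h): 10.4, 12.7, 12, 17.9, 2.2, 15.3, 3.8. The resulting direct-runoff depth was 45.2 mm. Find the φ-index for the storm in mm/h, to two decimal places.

φ ≈ 4.62 mm/h

Only the 5 blocks with intensity above φ contribute runoff: 10.4, 12.7, 12, 17.9, 15.3 mm/h.
Σ(I−φ)·Δt = d  ⇒  (10.4+12.7+12+17.9+15.3 − 5φ)·1 = 45.2
φ = (68.30 − 45.2/1) / 5 = 4.62 mm/h.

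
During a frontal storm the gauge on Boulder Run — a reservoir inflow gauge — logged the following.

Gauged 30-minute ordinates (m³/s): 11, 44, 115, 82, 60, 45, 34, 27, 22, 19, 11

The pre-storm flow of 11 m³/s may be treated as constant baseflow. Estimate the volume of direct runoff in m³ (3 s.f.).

V ≈ 6.28 × 10^5 m³

Direct-runoff ordinates (Q − Q_b): 0.0, 33.0, 104.0, 71.0, 49.0, 34.0, 23.0, 16.0, 11.0, 8.0, 0.0 m³/s.
ΣQ_DR = 349.0 m³/s.
With Δt = 0.5 h = 1800 s, V = ΣQ_DR · Δt = 349.0 × 1800 = 6.28 × 10^5 m³.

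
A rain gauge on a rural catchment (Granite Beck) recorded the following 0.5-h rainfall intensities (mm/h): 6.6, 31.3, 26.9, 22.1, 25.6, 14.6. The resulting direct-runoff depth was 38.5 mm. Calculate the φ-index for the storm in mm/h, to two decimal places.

Only the 5 blocks with intensity above φ contribute runoff: 31.3, 26.9, 22.1, 25.6, 14.6 mm/h.
Σ(I−φ)·Δt = d  ⇒  (31.3+26.9+22.1+25.6+14.6 − 5φ)·0.5 = 38.5
φ = (120.5 − 38.5/0.5) / 5 = 8.70 mm/h.

φ ≈ 8.70 mm/h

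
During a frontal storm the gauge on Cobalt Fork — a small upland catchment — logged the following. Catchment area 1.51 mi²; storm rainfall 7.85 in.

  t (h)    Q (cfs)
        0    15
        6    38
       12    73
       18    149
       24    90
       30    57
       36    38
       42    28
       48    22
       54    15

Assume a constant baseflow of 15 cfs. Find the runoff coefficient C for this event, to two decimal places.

ΣQ_DR = 375.0 cfs; V = ΣQ_DR·Δt = 8.100 × 10^6 ft³.
Runoff depth d = V / A = 2.309 in.
C = d / P = 2.309 / 7.85 = 0.29.

C ≈ 0.29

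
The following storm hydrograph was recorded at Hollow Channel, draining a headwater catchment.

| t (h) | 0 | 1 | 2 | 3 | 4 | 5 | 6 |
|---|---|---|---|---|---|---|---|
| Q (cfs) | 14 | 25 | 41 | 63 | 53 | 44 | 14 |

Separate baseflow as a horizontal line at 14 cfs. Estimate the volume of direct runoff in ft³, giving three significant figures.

V ≈ 5.62 × 10^5 ft³

Direct-runoff ordinates (Q − Q_b): 0.0, 11.0, 27.0, 49.0, 39.0, 30.0, 0.0 cfs.
ΣQ_DR = 156.0 cfs.
With Δt = 1 h = 3600 s, V = ΣQ_DR · Δt = 156.0 × 3600 = 5.62 × 10^5 ft³.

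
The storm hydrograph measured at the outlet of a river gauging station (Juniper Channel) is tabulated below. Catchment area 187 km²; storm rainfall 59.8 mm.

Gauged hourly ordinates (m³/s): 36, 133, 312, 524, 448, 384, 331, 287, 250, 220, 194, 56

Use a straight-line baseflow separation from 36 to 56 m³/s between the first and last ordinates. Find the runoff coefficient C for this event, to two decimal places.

C ≈ 0.84

ΣQ_DR = 2623 m³/s; V = ΣQ_DR·Δt = 9.443 × 10^6 m³.
Runoff depth d = V / A = 50.50 mm.
C = d / P = 50.50 / 59.8 = 0.84.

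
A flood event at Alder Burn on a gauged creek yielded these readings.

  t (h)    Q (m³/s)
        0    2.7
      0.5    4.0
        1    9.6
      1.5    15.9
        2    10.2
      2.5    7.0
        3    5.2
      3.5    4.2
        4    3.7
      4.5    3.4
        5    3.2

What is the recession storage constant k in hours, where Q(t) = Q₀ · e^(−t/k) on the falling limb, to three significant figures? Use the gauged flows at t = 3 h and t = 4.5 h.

k ≈ 3.53 h

On the falling limb, Q drops from 5.2 to 3.4 m³/s between t = 3 h and t = 4.5 h (Δt = 1.5 h).
k = −Δt / ln(Q₂/Q₁) = −1.5 / ln(3.4/5.2) = 3.53 h.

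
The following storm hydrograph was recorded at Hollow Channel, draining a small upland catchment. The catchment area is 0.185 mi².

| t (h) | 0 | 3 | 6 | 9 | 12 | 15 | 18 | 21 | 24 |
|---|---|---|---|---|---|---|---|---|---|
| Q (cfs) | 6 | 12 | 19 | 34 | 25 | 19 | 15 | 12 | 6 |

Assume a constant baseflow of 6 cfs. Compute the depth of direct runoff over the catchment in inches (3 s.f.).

d ≈ 2.36 in

Direct runoff: 0.0, 6.0, 13.0, 28.0, 19.0, 13.0, 9.0, 6.0, 0.0 cfs; ΣQ_DR = 94.00 cfs.
V = ΣQ_DR · Δt = 94.00 × 10800 s = 1.015 × 10^6 ft³.
Over A = 0.185 mi², depth = V / A = 2.36 in.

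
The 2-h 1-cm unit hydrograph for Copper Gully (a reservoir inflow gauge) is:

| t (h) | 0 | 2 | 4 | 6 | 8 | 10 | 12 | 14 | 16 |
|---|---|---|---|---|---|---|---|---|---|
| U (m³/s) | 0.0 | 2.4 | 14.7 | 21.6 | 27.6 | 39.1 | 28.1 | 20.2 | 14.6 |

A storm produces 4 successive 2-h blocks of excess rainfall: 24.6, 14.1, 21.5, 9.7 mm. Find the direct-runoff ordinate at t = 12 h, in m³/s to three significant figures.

Q ≈ 205 m³/s

By discrete convolution, Q_j = Σ (P_i / 10 mm) · U_{j−i}.
At t = 12 h (j=6): Q = (24.6/10)·28.1 + (14.1/10)·39.1 + (21.5/10)·27.6 + (9.7/10)·21.6 = 205 m³/s.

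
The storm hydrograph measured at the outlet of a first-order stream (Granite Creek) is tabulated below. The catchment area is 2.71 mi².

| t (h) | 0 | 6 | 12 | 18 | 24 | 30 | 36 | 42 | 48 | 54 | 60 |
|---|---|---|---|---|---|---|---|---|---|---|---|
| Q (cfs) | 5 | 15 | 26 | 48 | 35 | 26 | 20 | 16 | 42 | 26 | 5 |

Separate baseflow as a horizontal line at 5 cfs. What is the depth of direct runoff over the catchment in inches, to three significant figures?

Direct runoff: 0.0, 10.0, 21.0, 43.0, 30.0, 21.0, 15.0, 11.0, 37.0, 21.0, 0.0 cfs; ΣQ_DR = 209.0 cfs.
V = ΣQ_DR · Δt = 209.0 × 21600 s = 4.514 × 10^6 ft³.
Over A = 2.71 mi², depth = V / A = 0.717 in.

d ≈ 0.717 in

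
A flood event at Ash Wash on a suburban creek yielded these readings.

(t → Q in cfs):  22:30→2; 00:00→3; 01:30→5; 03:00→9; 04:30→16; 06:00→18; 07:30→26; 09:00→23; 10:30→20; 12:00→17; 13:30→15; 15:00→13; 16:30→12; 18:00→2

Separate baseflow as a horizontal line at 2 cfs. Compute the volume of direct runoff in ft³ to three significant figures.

V ≈ 8.26 × 10^5 ft³

Direct-runoff ordinates (Q − Q_b): 0.0, 1.0, 3.0, 7.0, 14.0, 16.0, 24.0, 21.0, 18.0, 15.0, 13.0, 11.0, 10.0, 0.0 cfs.
ΣQ_DR = 153.0 cfs.
With Δt = 1.5 h = 5400 s, V = ΣQ_DR · Δt = 153.0 × 5400 = 8.26 × 10^5 ft³.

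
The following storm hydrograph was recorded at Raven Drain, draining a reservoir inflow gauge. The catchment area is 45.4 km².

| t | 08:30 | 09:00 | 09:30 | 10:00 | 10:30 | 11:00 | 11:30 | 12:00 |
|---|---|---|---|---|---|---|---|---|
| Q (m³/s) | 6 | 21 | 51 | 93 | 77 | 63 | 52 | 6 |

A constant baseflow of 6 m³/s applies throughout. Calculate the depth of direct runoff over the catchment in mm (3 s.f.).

Direct runoff: 0.0, 15.0, 45.0, 87.0, 71.0, 57.0, 46.0, 0.0 m³/s; ΣQ_DR = 321.0 m³/s.
V = ΣQ_DR · Δt = 321.0 × 1800 s = 5.778 × 10^5 m³.
Over A = 45.4 km², depth = V / A = 12.7 mm.

d ≈ 12.7 mm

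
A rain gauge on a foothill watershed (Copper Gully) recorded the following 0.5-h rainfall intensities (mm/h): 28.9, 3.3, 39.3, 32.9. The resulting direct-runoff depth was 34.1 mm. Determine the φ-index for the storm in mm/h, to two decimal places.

φ ≈ 10.97 mm/h

Only the 3 blocks with intensity above φ contribute runoff: 28.9, 39.3, 32.9 mm/h.
Σ(I−φ)·Δt = d  ⇒  (28.9+39.3+32.9 − 3φ)·0.5 = 34.1
φ = (101.1 − 34.1/0.5) / 3 = 10.97 mm/h.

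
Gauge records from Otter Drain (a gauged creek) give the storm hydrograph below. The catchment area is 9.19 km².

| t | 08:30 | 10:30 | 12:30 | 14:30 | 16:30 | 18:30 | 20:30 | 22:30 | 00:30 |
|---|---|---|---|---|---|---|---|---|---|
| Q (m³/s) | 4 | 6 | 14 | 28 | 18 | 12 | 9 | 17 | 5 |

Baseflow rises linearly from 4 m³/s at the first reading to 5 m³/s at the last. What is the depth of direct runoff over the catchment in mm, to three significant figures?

d ≈ 56.8 mm

Direct runoff: 0.00, 1.88, 9.75, 23.62, 13.50, 7.38, 4.25, 12.12, 0.00 m³/s; ΣQ_DR = 72.50 m³/s.
V = ΣQ_DR · Δt = 72.50 × 7200 s = 5.220 × 10^5 m³.
Over A = 9.19 km², depth = V / A = 56.8 mm.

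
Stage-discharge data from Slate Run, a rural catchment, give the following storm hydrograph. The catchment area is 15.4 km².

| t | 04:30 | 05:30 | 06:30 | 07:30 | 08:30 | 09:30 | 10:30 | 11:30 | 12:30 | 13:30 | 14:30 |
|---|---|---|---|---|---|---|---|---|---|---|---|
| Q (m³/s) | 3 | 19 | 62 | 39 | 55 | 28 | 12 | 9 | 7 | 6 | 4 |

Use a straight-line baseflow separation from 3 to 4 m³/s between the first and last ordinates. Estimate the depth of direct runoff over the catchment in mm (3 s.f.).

d ≈ 48.0 mm

Direct runoff: 0.00, 15.90, 58.80, 35.70, 51.60, 24.50, 8.40, 5.30, 3.20, 2.10, 0.00 m³/s; ΣQ_DR = 205.5 m³/s.
V = ΣQ_DR · Δt = 205.5 × 3600 s = 7.398 × 10^5 m³.
Over A = 15.4 km², depth = V / A = 48.0 mm.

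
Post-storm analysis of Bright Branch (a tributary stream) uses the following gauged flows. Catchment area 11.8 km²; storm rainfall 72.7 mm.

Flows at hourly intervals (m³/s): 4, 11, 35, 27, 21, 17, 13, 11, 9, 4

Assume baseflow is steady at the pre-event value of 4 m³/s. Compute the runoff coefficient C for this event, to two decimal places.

C ≈ 0.47

ΣQ_DR = 112.0 m³/s; V = ΣQ_DR·Δt = 4.032 × 10^5 m³.
Runoff depth d = V / A = 34.17 mm.
C = d / P = 34.17 / 72.7 = 0.47.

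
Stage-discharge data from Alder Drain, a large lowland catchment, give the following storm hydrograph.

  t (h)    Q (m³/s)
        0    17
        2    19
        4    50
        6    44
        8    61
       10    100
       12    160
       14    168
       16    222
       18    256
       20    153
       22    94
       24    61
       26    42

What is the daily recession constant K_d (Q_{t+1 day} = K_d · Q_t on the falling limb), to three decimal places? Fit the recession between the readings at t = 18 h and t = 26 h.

K_d ≈ 0.004

Between t = 18 h and t = 26 h the flow falls from 256 to 42 m³/s over 4×2 h = 8 h.
Per-interval ratio K = (42/256)^(1/4) = 0.6364; K_d = K^(24/2) = 0.004.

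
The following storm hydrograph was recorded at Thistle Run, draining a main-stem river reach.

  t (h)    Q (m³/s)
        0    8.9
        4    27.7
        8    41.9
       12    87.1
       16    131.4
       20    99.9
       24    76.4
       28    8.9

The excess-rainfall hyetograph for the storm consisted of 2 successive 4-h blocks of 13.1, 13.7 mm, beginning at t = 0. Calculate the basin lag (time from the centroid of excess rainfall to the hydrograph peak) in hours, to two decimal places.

Centroid of excess rainfall: t_c = Σ P_i·t̄_i / ΣP_i = 4.0448 h (block centres at 2, 6 h).
Hydrograph peak occurs at t = 16 h, so basin lag t_L = 16 − 4.0448 = 11.96 h.

t_L ≈ 11.96 h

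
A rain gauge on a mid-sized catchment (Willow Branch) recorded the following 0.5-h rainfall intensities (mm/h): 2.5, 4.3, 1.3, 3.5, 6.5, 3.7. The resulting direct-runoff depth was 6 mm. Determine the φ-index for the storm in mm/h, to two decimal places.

Only the 5 blocks with intensity above φ contribute runoff: 2.5, 4.3, 3.5, 6.5, 3.7 mm/h.
Σ(I−φ)·Δt = d  ⇒  (2.5+4.3+3.5+6.5+3.7 − 5φ)·0.5 = 6
φ = (20.50 − 6/0.5) / 5 = 1.70 mm/h.

φ ≈ 1.70 mm/h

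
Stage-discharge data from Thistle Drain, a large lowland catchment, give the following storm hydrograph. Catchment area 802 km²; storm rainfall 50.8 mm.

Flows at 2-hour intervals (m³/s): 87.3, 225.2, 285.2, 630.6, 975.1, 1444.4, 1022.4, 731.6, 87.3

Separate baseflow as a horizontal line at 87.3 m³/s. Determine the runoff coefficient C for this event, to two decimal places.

C ≈ 0.83

ΣQ_DR = 4703 m³/s; V = ΣQ_DR·Δt = 3.386 × 10^7 m³.
Runoff depth d = V / A = 42.23 mm.
C = d / P = 42.23 / 50.8 = 0.83.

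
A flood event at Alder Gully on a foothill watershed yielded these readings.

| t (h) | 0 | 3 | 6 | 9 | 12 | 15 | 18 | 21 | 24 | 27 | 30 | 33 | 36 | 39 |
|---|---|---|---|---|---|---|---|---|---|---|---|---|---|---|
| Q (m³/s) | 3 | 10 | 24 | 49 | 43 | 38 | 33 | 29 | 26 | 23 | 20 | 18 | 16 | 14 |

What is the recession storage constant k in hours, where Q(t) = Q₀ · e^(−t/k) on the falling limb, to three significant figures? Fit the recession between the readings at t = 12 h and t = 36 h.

On the falling limb, Q drops from 43 to 16 m³/s between t = 12 h and t = 36 h (Δt = 24 h).
k = −Δt / ln(Q₂/Q₁) = −24 / ln(16/43) = 24.3 h.

k ≈ 24.3 h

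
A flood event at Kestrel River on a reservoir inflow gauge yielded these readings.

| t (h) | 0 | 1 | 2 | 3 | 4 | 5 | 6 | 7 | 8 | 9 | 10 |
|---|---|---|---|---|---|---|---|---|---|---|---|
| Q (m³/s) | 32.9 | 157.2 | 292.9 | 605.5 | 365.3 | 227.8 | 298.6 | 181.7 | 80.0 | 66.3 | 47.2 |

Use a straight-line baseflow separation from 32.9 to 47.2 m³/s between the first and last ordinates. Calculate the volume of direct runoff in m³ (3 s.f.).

Direct-runoff ordinates (Q − Q_b): 0.00, 122.87, 257.14, 568.31, 326.68, 187.75, 257.12, 138.79, 35.66, 20.53, 0.00 m³/s.
ΣQ_DR = 1915 m³/s.
With Δt = 1 h = 3600 s, V = ΣQ_DR · Δt = 1915 × 3600 = 6.89 × 10^6 m³.

V ≈ 6.89 × 10^6 m³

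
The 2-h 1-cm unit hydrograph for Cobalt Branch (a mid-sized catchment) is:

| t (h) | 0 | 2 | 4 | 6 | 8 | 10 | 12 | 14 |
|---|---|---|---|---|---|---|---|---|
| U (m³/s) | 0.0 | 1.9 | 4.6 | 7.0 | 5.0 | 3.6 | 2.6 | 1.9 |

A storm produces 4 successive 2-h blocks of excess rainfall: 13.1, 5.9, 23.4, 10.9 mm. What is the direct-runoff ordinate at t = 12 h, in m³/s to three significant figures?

Q ≈ 24.9 m³/s

By discrete convolution, Q_j = Σ (P_i / 10 mm) · U_{j−i}.
At t = 12 h (j=6): Q = (13.1/10)·2.6 + (5.9/10)·3.6 + (23.4/10)·5.0 + (10.9/10)·7.0 = 24.9 m³/s.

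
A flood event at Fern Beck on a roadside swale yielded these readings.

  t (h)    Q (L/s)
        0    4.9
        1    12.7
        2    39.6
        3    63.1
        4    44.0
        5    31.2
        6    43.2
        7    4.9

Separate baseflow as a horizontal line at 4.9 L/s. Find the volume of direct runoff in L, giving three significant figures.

V ≈ 7.36 × 10^5 L

Direct-runoff ordinates (Q − Q_b): 0.0, 7.8, 34.7, 58.2, 39.1, 26.3, 38.3, 0.0 L/s.
ΣQ_DR = 204.4 L/s.
With Δt = 1 h = 3600 s, V = ΣQ_DR · Δt = 204.4 × 3600 = 7.36 × 10^5 L.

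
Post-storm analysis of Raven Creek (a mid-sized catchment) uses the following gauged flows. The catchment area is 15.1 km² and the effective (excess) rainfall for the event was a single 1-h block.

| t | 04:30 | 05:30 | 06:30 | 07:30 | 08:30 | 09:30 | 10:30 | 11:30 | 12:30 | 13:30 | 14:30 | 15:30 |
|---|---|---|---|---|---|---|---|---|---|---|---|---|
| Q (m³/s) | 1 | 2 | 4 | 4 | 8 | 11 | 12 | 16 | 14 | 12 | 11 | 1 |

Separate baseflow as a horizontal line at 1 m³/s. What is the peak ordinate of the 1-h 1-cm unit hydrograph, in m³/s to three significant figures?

Direct runoff: 0.0, 1.0, 3.0, 3.0, 7.0, 10.0, 11.0, 15.0, 13.0, 11.0, 10.0, 0.0 m³/s; ΣQ_DR = 84.00 m³/s, peak = 15.0 m³/s.
Runoff depth d = ΣQ_DR·Δt / A = 84.00 × 3600 / (15.1 km²) = 20.03 mm.
The 1-cm UH is the DRH scaled by (10 mm)/d, so U_p = 15.0 × 10/20.03 = 7.49 m³/s.

U_p ≈ 7.49 m³/s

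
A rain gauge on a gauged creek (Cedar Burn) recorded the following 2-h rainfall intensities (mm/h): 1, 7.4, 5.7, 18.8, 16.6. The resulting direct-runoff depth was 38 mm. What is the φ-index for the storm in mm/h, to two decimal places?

Only the 2 blocks with intensity above φ contribute runoff: 18.8, 16.6 mm/h.
Σ(I−φ)·Δt = d  ⇒  (18.8+16.6 − 2φ)·2 = 38
φ = (35.40 − 38/2) / 2 = 8.20 mm/h.

φ ≈ 8.20 mm/h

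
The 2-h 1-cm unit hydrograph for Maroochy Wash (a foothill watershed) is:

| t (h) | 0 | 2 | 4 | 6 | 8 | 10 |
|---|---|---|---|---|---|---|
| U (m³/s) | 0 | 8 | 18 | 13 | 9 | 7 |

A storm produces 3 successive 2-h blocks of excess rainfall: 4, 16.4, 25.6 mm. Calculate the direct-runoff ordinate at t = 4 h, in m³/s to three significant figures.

By discrete convolution, Q_j = Σ (P_i / 10 mm) · U_{j−i}.
At t = 4 h (j=2): Q = (4/10)·18 + (16.4/10)·8 + (25.6/10)·0 = 20.3 m³/s.

Q ≈ 20.3 m³/s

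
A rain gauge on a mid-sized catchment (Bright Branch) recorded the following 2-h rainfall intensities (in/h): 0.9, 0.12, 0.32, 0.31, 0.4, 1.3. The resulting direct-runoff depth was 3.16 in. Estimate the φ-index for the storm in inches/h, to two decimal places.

Only the 3 blocks with intensity above φ contribute runoff: 0.9, 0.4, 1.3 in/h.
Σ(I−φ)·Δt = d  ⇒  (0.9+0.4+1.3 − 3φ)·2 = 3.16
φ = (2.600 − 3.16/2) / 3 = 0.34 in/h.

φ ≈ 0.34 in/h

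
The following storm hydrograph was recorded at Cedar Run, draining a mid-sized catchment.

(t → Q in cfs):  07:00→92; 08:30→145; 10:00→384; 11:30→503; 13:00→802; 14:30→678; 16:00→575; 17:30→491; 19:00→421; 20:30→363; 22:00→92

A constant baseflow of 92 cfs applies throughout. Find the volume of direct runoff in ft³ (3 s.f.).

V ≈ 1.91 × 10^7 ft³

Direct-runoff ordinates (Q − Q_b): 0.0, 53.0, 292.0, 411.0, 710.0, 586.0, 483.0, 399.0, 329.0, 271.0, 0.0 cfs.
ΣQ_DR = 3534 cfs.
With Δt = 1.5 h = 5400 s, V = ΣQ_DR · Δt = 3534 × 5400 = 1.91 × 10^7 ft³.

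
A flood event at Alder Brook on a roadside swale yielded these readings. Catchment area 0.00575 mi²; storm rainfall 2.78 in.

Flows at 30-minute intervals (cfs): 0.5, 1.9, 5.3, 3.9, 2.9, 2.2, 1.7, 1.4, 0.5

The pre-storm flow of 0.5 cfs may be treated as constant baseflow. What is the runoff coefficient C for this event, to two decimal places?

ΣQ_DR = 15.80 cfs; V = ΣQ_DR·Δt = 28440 ft³.
Runoff depth d = V / A = 2.129 in.
C = d / P = 2.129 / 2.78 = 0.77.

C ≈ 0.77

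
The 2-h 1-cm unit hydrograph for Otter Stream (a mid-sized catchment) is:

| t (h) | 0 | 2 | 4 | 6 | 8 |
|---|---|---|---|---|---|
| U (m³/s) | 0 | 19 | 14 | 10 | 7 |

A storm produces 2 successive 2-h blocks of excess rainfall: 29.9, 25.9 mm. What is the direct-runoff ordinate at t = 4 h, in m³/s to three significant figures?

Q ≈ 91.1 m³/s

By discrete convolution, Q_j = Σ (P_i / 10 mm) · U_{j−i}.
At t = 4 h (j=2): Q = (29.9/10)·14 + (25.9/10)·19 = 91.1 m³/s.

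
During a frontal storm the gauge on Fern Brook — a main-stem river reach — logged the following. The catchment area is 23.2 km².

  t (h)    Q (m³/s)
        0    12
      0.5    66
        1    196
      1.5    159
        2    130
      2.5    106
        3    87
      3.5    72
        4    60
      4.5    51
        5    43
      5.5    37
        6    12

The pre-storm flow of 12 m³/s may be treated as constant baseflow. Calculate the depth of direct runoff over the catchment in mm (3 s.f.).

d ≈ 67.9 mm

Direct runoff: 0.0, 54.0, 184.0, 147.0, 118.0, 94.0, 75.0, 60.0, 48.0, 39.0, 31.0, 25.0, 0.0 m³/s; ΣQ_DR = 875.0 m³/s.
V = ΣQ_DR · Δt = 875.0 × 1800 s = 1.575 × 10^6 m³.
Over A = 23.2 km², depth = V / A = 67.9 mm.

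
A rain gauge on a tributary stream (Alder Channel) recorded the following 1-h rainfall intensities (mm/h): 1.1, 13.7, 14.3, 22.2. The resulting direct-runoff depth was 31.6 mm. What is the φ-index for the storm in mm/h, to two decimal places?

φ ≈ 6.20 mm/h

Only the 3 blocks with intensity above φ contribute runoff: 13.7, 14.3, 22.2 mm/h.
Σ(I−φ)·Δt = d  ⇒  (13.7+14.3+22.2 − 3φ)·1 = 31.6
φ = (50.20 − 31.6/1) / 3 = 6.20 mm/h.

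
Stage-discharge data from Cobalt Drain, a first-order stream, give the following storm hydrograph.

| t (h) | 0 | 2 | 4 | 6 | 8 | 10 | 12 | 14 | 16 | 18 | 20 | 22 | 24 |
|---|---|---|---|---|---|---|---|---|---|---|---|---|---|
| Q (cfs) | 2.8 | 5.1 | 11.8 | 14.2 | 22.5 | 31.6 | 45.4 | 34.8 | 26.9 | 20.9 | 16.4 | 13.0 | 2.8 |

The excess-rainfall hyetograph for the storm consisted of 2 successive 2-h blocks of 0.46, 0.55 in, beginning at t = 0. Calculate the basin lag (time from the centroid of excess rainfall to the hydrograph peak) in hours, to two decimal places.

Centroid of excess rainfall: t_c = Σ P_i·t̄_i / ΣP_i = 2.0891 h (block centres at 1, 3 h).
Hydrograph peak occurs at t = 12 h, so basin lag t_L = 12 − 2.0891 = 9.91 h.

t_L ≈ 9.91 h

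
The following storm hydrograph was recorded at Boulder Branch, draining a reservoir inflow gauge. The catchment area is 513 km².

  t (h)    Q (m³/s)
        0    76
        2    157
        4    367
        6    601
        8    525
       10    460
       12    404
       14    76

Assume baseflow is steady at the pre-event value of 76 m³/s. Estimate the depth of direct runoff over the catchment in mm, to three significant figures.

d ≈ 28.9 mm

Direct runoff: 0.0, 81.0, 291.0, 525.0, 449.0, 384.0, 328.0, 0.0 m³/s; ΣQ_DR = 2058 m³/s.
V = ΣQ_DR · Δt = 2058 × 7200 s = 1.482 × 10^7 m³.
Over A = 513 km², depth = V / A = 28.9 mm.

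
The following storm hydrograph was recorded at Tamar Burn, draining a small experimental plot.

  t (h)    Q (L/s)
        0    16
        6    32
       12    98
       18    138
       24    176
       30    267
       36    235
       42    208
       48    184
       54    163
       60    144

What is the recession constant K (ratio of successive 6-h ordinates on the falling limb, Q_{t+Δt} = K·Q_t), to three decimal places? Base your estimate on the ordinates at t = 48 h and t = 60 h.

K ≈ 0.885

Using the recession-limb readings at t = 48 h and t = 60 h: Q falls from 184 to 144 L/s over 2 intervals.
K = (Q₂/Q₁)^(1/2) = (144/184)^(1/2) = 0.885.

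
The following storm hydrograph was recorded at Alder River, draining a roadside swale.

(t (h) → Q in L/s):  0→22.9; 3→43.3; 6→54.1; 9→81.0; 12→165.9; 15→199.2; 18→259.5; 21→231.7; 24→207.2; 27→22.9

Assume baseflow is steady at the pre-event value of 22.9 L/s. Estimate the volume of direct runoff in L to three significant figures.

V ≈ 1.14 × 10^7 L

Direct-runoff ordinates (Q − Q_b): 0.0, 20.4, 31.2, 58.1, 143.0, 176.3, 236.6, 208.8, 184.3, 0.0 L/s.
ΣQ_DR = 1059 L/s.
With Δt = 3 h = 10800 s, V = ΣQ_DR · Δt = 1059 × 10800 = 1.14 × 10^7 L.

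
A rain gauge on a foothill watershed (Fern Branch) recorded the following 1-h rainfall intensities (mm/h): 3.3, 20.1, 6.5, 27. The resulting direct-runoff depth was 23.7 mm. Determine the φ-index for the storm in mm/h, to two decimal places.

φ ≈ 11.70 mm/h

Only the 2 blocks with intensity above φ contribute runoff: 20.1, 27 mm/h.
Σ(I−φ)·Δt = d  ⇒  (20.1+27 − 2φ)·1 = 23.7
φ = (47.10 − 23.7/1) / 2 = 11.70 mm/h.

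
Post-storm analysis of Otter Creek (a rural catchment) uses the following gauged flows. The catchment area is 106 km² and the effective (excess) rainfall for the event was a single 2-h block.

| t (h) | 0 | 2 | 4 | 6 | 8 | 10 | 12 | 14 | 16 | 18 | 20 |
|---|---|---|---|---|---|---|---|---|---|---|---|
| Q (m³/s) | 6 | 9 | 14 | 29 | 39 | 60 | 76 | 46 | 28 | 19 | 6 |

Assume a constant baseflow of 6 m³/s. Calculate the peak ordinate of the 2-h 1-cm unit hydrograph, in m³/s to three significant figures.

Direct runoff: 0.0, 3.0, 8.0, 23.0, 33.0, 54.0, 70.0, 40.0, 22.0, 13.0, 0.0 m³/s; ΣQ_DR = 266.0 m³/s, peak = 70.0 m³/s.
Runoff depth d = ΣQ_DR·Δt / A = 266.0 × 7200 / (106 km²) = 18.07 mm.
The 1-cm UH is the DRH scaled by (10 mm)/d, so U_p = 70.0 × 10/18.07 = 38.7 m³/s.

U_p ≈ 38.7 m³/s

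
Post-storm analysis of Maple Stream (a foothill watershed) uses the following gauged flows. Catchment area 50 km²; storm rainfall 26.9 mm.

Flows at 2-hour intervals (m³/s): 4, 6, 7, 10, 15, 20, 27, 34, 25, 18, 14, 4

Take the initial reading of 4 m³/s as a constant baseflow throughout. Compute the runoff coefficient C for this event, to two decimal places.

C ≈ 0.73

ΣQ_DR = 136.0 m³/s; V = ΣQ_DR·Δt = 9.792 × 10^5 m³.
Runoff depth d = V / A = 19.58 mm.
C = d / P = 19.58 / 26.9 = 0.73.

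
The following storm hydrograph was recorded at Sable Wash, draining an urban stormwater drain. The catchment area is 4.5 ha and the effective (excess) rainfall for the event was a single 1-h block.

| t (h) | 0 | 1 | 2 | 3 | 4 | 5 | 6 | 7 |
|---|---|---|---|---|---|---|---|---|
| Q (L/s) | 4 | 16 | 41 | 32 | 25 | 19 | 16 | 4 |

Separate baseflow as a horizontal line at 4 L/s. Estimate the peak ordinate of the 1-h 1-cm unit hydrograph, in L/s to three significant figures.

U_p ≈ 37.0 L/s

Direct runoff: 0.0, 12.0, 37.0, 28.0, 21.0, 15.0, 12.0, 0.0 L/s; ΣQ_DR = 125.0 L/s, peak = 37.0 L/s.
Runoff depth d = ΣQ_DR·Δt / A = 125.0 × 3600 / (4.5 ha) = 10.00 mm.
The 1-cm UH is the DRH scaled by (10 mm)/d, so U_p = 37.0 × 10/10.00 = 37.0 L/s.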